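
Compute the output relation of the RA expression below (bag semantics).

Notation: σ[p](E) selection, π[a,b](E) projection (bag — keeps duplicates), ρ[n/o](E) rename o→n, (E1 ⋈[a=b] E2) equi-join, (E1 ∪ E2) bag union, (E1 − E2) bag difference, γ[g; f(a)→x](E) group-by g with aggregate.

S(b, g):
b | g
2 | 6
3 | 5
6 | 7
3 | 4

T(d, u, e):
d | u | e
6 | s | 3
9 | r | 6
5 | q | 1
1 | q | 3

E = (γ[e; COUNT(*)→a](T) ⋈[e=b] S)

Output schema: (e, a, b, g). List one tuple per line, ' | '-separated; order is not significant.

Stepwise |·|:
  T → 4
  γ[e; COUNT(*)→a](T) → 3
  S → 4
  (γ[e; COUNT(*)→a](T) ⋈[e=b] S) → 3

== RESULT ==
e | a | b | g
3 | 2 | 3 | 4
3 | 2 | 3 | 5
6 | 1 | 6 | 7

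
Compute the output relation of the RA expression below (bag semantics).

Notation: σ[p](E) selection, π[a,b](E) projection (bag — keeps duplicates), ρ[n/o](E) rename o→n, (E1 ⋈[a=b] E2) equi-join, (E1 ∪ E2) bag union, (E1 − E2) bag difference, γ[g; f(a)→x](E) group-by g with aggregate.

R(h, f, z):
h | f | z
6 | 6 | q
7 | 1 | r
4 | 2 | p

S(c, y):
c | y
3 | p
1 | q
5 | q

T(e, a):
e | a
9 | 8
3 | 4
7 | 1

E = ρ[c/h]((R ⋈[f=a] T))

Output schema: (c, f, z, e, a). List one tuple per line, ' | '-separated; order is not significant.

Stepwise |·|:
  R → 3
  T → 3
  (R ⋈[f=a] T) → 1
  ρ[c/h]((R ⋈[f=a] T)) → 1

== RESULT ==
c | f | z | e | a
7 | 1 | r | 7 | 1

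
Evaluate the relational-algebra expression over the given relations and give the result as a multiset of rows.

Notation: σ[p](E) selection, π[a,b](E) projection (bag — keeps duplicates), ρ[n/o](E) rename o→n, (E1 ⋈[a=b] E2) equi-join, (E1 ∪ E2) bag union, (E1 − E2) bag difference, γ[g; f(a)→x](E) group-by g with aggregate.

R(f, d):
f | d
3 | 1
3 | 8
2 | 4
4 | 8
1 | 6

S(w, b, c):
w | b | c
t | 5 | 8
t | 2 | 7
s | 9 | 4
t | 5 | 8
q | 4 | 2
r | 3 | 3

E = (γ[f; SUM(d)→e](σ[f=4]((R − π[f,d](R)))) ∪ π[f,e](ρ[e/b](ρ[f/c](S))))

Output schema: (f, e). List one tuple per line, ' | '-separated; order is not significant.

Per-node cardinality:
  R → 5
  R → 5
  π[f,d](R) → 5
  (R − π[f,d](R)) → 0
  σ[f=4]((R − π[f,d](R))) → 0
  γ[f; SUM(d)→e](σ[f=4]((R − π[f,d](R)))) → 0
  S → 6
  ρ[f/c](S) → 6
  ρ[e/b](ρ[f/c](S)) → 6
  π[f,e](ρ[e/b](ρ[f/c](S))) → 6
  (γ[f; SUM(d)→e](σ[f=4]((R − π[f,d](R)))) ∪ π[f,e](ρ[e/b](ρ[f/c](S)))) → 6

== RESULT ==
f | e
2 | 4
3 | 3
4 | 9
7 | 2
8 | 5
8 | 5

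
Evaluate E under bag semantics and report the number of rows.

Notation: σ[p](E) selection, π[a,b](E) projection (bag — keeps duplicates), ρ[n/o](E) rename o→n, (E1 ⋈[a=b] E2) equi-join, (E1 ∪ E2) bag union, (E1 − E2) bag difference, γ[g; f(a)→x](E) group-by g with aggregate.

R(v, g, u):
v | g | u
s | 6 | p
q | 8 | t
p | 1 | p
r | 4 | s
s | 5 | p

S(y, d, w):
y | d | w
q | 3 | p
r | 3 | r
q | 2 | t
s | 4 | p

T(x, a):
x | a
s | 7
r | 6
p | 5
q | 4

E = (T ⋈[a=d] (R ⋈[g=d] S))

Stepwise |·|:
  T → 4
  R → 5
  S → 4
  (R ⋈[g=d] S) → 1
  (T ⋈[a=d] (R ⋈[g=d] S)) → 1

|E| = 1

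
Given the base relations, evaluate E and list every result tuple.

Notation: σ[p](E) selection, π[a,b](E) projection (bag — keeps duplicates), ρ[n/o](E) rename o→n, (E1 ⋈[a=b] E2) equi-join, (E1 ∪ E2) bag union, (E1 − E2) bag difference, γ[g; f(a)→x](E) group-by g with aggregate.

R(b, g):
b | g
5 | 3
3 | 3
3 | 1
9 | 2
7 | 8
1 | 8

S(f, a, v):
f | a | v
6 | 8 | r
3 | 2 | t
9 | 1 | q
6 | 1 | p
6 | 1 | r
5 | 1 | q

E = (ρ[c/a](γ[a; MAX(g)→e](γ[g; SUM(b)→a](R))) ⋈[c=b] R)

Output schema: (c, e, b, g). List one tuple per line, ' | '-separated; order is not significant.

Per-node cardinality:
  R → 6
  γ[g; SUM(b)→a](R) → 4
  γ[a; MAX(g)→e](γ[g; SUM(b)→a](R)) → 3
  ρ[c/a](γ[a; MAX(g)→e](γ[g; SUM(b)→a](R))) → 3
  R → 6
  (ρ[c/a](γ[a; MAX(g)→e](γ[g; SUM(b)→a](R))) ⋈[c=b] R) → 3

== RESULT ==
c | e | b | g
3 | 1 | 3 | 1
3 | 1 | 3 | 3
9 | 2 | 9 | 2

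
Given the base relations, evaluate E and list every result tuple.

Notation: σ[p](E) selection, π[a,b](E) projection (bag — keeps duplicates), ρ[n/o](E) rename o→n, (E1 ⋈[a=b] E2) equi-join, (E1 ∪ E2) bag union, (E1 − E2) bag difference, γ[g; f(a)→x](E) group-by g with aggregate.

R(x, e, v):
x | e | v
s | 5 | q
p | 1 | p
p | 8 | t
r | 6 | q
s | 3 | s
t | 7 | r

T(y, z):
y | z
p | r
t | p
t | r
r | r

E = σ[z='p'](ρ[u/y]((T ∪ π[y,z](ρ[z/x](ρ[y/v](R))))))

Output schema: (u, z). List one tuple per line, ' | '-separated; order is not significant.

Subexpression sizes:
  T → 4
  R → 6
  ρ[y/v](R) → 6
  ρ[z/x](ρ[y/v](R)) → 6
  π[y,z](ρ[z/x](ρ[y/v](R))) → 6
  (T ∪ π[y,z](ρ[z/x](ρ[y/v](R)))) → 10
  ρ[u/y]((T ∪ π[y,z](ρ[z/x](ρ[y/v](R))))) → 10
  σ[z='p'](ρ[u/y]((T ∪ π[y,z](ρ[z/x](ρ[y/v](R)))))) → 3

== RESULT ==
u | z
p | p
t | p
t | p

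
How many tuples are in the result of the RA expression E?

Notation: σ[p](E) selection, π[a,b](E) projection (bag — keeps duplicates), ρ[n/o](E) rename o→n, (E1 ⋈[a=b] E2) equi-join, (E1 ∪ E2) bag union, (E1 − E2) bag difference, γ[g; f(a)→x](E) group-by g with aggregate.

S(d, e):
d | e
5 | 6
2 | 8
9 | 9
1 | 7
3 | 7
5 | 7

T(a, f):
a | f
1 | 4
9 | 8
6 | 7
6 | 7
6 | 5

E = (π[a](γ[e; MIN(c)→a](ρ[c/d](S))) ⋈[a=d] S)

Stepwise |·|:
  S → 6
  ρ[c/d](S) → 6
  γ[e; MIN(c)→a](ρ[c/d](S)) → 4
  π[a](γ[e; MIN(c)→a](ρ[c/d](S))) → 4
  S → 6
  (π[a](γ[e; MIN(c)→a](ρ[c/d](S))) ⋈[a=d] S) → 5

|E| = 5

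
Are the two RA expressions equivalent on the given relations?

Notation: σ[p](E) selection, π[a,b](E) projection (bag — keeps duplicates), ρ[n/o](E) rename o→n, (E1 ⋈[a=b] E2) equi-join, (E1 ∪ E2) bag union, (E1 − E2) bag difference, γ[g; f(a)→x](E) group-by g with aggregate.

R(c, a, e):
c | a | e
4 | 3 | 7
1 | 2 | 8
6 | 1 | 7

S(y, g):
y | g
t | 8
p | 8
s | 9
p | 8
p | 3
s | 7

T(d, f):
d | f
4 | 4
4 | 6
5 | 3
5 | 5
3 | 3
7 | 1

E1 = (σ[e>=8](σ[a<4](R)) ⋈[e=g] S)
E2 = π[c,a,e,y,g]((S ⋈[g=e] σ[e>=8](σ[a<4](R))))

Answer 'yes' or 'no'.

E1 per-node cardinality:
  R → 3
  σ[a<4](R) → 3
  σ[e>=8](σ[a<4](R)) → 1
  S → 6
  (σ[e>=8](σ[a<4](R)) ⋈[e=g] S) → 3
E2 per-node cardinality:
  S → 6
  R → 3
  σ[a<4](R) → 3
  σ[e>=8](σ[a<4](R)) → 1
  (S ⋈[g=e] σ[e>=8](σ[a<4](R))) → 3
  π[c,a,e,y,g]((S ⋈[g=e] σ[e>=8](σ[a<4](R)))) → 3

E1 and E2 produce the same multiset:
c | a | e | y | g
1 | 2 | 8 | p | 8
1 | 2 | 8 | p | 8
1 | 2 | 8 | t | 8

yes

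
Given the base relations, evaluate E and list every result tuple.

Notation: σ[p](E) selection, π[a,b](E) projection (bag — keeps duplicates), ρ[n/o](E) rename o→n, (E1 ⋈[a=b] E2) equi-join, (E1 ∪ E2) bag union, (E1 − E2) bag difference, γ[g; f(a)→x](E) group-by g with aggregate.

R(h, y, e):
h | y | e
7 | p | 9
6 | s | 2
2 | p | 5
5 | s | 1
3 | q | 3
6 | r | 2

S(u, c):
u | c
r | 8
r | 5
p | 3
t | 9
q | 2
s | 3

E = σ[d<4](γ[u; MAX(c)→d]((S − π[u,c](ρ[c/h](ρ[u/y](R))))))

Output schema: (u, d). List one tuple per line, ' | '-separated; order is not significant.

Row counts bottom-up:
  S → 6
  R → 6
  ρ[u/y](R) → 6
  ρ[c/h](ρ[u/y](R)) → 6
  π[u,c](ρ[c/h](ρ[u/y](R))) → 6
  (S − π[u,c](ρ[c/h](ρ[u/y](R)))) → 6
  γ[u; MAX(c)→d]((S − π[u,c](ρ[c/h](ρ[u/y](R))))) → 5
  σ[d<4](γ[u; MAX(c)→d]((S − π[u,c](ρ[c/h](ρ[u/y](R)))))) → 3

== RESULT ==
u | d
p | 3
q | 2
s | 3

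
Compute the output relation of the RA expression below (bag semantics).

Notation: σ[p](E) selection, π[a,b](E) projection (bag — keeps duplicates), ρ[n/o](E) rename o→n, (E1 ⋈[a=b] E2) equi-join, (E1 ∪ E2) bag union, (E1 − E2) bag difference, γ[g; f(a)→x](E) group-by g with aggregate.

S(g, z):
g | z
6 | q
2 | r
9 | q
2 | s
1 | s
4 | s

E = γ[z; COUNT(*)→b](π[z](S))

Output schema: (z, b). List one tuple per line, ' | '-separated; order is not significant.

Per-node cardinality:
  S → 6
  π[z](S) → 6
  γ[z; COUNT(*)→b](π[z](S)) → 3

== RESULT ==
z | b
q | 2
r | 1
s | 3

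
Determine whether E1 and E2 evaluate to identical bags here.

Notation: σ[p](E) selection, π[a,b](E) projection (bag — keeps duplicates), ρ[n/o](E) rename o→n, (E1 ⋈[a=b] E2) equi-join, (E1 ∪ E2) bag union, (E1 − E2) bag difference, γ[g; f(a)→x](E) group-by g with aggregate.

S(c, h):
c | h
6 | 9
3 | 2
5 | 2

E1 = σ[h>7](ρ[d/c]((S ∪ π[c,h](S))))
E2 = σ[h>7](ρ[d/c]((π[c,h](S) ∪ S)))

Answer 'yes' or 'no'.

E1 row counts bottom-up:
  S → 3
  S → 3
  π[c,h](S) → 3
  (S ∪ π[c,h](S)) → 6
  ρ[d/c]((S ∪ π[c,h](S))) → 6
  σ[h>7](ρ[d/c]((S ∪ π[c,h](S)))) → 2
E2 row counts bottom-up:
  S → 3
  π[c,h](S) → 3
  S → 3
  (π[c,h](S) ∪ S) → 6
  ρ[d/c]((π[c,h](S) ∪ S)) → 6
  σ[h>7](ρ[d/c]((π[c,h](S) ∪ S))) → 2

E1 and E2 produce the same multiset:
d | h
6 | 9
6 | 9

yes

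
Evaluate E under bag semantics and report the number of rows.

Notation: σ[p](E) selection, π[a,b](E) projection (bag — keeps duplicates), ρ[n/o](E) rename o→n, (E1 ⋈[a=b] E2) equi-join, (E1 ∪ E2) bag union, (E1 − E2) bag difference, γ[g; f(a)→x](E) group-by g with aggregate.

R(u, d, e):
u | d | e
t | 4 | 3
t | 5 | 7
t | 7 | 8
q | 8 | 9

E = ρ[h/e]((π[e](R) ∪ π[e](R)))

Stepwise |·|:
  R → 4
  π[e](R) → 4
  R → 4
  π[e](R) → 4
  (π[e](R) ∪ π[e](R)) → 8
  ρ[h/e]((π[e](R) ∪ π[e](R))) → 8

|E| = 8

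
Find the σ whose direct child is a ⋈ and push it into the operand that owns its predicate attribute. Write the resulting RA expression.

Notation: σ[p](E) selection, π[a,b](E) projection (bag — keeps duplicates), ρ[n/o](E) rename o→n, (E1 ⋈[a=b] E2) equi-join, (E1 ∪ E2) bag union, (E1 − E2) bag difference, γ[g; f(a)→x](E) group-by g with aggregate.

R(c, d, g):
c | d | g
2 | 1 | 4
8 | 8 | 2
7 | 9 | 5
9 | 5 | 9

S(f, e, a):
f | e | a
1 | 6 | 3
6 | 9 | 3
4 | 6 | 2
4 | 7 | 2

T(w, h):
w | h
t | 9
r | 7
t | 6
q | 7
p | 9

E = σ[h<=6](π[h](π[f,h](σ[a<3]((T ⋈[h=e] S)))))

σ filters on a, owned by the right side.
E' = σ[h<=6](π[h](π[f,h]((T ⋈[h=e] σ[a<3](S)))))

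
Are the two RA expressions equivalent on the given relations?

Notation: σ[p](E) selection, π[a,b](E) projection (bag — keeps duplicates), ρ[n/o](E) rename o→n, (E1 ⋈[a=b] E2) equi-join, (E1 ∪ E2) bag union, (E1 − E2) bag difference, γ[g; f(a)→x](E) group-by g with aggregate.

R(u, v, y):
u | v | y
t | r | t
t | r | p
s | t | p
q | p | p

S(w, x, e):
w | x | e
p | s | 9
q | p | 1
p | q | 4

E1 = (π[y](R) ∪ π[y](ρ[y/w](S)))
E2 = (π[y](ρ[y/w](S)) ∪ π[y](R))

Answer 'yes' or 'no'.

E1 per-node cardinality:
  R → 4
  π[y](R) → 4
  S → 3
  ρ[y/w](S) → 3
  π[y](ρ[y/w](S)) → 3
  (π[y](R) ∪ π[y](ρ[y/w](S))) → 7
E2 per-node cardinality:
  S → 3
  ρ[y/w](S) → 3
  π[y](ρ[y/w](S)) → 3
  R → 4
  π[y](R) → 4
  (π[y](ρ[y/w](S)) ∪ π[y](R)) → 7

E1 and E2 produce the same multiset:
y
p
p
p
p
p
q
t

yes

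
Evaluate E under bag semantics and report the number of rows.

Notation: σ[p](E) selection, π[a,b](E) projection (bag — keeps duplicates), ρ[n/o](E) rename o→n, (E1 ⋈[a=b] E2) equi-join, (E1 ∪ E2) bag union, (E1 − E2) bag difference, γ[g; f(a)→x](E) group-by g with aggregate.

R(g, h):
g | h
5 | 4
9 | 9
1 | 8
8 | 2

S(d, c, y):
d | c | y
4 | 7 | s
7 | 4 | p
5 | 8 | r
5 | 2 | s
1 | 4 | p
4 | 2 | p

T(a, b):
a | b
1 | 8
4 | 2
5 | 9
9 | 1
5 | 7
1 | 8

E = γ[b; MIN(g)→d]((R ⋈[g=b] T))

Row counts bottom-up:
  R → 4
  T → 6
  (R ⋈[g=b] T) → 4
  γ[b; MIN(g)→d]((R ⋈[g=b] T)) → 3

|E| = 3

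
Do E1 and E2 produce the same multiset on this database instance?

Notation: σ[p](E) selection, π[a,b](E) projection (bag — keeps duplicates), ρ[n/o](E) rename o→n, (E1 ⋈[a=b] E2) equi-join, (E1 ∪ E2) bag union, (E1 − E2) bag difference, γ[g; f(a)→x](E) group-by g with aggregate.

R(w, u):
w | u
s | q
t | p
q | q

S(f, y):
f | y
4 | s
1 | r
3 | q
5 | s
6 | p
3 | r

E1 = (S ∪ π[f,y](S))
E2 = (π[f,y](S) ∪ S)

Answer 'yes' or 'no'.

E1 per-node cardinality:
  S → 6
  S → 6
  π[f,y](S) → 6
  (S ∪ π[f,y](S)) → 12
E2 per-node cardinality:
  S → 6
  π[f,y](S) → 6
  S → 6
  (π[f,y](S) ∪ S) → 12

E1 and E2 produce the same multiset:
f | y
1 | r
1 | r
3 | q
3 | q
3 | r
3 | r
4 | s
4 | s
5 | s
5 | s
6 | p
6 | p

yes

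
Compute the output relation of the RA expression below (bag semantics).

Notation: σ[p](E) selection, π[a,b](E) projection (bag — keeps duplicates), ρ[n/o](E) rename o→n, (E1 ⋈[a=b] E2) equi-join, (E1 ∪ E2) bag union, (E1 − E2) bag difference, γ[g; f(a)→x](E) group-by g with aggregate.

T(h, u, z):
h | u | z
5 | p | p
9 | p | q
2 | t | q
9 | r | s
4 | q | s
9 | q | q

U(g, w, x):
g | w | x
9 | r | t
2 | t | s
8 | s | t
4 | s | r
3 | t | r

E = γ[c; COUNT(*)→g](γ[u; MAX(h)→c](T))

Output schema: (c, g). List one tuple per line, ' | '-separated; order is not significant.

Subexpression sizes:
  T → 6
  γ[u; MAX(h)→c](T) → 4
  γ[c; COUNT(*)→g](γ[u; MAX(h)→c](T)) → 2

== RESULT ==
c | g
2 | 1
9 | 3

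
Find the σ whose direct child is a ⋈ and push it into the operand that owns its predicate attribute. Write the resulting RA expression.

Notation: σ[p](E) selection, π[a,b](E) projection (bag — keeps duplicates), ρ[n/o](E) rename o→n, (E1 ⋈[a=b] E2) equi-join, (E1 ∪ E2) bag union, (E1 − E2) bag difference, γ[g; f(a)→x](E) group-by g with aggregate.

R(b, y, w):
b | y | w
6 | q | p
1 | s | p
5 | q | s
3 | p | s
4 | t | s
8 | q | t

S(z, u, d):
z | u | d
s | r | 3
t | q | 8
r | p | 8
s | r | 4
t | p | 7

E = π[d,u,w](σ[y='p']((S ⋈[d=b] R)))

σ filters on y, owned by the right side.
E' = π[d,u,w]((S ⋈[d=b] σ[y='p'](R)))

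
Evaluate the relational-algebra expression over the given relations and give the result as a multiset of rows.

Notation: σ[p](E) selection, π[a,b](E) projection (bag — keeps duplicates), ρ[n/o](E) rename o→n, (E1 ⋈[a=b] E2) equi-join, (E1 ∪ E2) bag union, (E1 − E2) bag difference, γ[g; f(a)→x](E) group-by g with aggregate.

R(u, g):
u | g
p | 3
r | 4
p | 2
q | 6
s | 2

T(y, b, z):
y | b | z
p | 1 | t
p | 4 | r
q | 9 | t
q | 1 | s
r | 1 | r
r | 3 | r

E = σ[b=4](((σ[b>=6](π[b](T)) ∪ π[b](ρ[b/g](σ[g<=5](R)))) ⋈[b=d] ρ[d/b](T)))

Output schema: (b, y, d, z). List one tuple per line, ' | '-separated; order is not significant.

Subexpression sizes:
  T → 6
  π[b](T) → 6
  σ[b>=6](π[b](T)) → 1
  R → 5
  σ[g<=5](R) → 4
  ρ[b/g](σ[g<=5](R)) → 4
  π[b](ρ[b/g](σ[g<=5](R))) → 4
  (σ[b>=6](π[b](T)) ∪ π[b](ρ[b/g](σ[g<=5](R)))) → 5
  T → 6
  ρ[d/b](T) → 6
  ((σ[b>=6](π[b](T)) ∪ π[b](ρ[b/g](σ[g<=5](R)))) ⋈[b=d] ρ[d/b](T)) → 3
  σ[b=4](((σ[b>=6](π[b](T)) ∪ π[b](ρ[b/g](σ[g<=5](R)))) ⋈[b=d] ρ[d/b](T))) → 1

== RESULT ==
b | y | d | z
4 | p | 4 | r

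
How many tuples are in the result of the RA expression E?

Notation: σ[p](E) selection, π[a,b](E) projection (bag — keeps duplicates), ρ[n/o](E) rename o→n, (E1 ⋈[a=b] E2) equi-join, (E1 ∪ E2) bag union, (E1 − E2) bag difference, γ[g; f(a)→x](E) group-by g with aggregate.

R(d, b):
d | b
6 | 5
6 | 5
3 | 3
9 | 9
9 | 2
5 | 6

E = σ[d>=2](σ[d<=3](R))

Per-node cardinality:
  R → 6
  σ[d<=3](R) → 1
  σ[d>=2](σ[d<=3](R)) → 1

|E| = 1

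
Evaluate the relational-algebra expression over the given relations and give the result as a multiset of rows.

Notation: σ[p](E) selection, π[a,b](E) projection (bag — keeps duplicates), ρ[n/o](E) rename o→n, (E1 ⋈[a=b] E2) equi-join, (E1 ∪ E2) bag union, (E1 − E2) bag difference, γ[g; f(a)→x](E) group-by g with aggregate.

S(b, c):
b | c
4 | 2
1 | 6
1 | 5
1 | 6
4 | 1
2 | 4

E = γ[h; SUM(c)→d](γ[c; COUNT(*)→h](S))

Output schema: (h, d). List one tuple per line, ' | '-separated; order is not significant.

Per-node cardinality:
  S → 6
  γ[c; COUNT(*)→h](S) → 5
  γ[h; SUM(c)→d](γ[c; COUNT(*)→h](S)) → 2

== RESULT ==
h | d
1 | 12
2 | 6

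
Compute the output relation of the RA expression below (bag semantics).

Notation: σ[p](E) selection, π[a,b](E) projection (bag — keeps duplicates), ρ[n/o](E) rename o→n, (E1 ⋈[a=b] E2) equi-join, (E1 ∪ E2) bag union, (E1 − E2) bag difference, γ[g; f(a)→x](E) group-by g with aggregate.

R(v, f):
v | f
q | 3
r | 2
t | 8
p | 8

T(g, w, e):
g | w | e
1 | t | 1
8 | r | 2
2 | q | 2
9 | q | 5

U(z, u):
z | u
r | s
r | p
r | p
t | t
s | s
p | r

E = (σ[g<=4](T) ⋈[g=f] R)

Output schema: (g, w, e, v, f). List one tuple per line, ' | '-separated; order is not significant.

Stepwise |·|:
  T → 4
  σ[g<=4](T) → 2
  R → 4
  (σ[g<=4](T) ⋈[g=f] R) → 1

== RESULT ==
g | w | e | v | f
2 | q | 2 | r | 2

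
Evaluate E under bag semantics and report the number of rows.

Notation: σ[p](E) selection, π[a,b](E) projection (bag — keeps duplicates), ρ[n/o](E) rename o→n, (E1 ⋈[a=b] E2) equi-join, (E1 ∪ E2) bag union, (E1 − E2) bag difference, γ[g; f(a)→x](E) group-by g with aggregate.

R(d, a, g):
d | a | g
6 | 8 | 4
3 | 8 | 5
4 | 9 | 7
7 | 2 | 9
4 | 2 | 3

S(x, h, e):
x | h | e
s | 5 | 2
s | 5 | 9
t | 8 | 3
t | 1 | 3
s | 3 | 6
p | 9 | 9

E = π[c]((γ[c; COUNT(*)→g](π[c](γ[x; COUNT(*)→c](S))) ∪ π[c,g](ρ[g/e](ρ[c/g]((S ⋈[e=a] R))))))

Stepwise |·|:
  S → 6
  γ[x; COUNT(*)→c](S) → 3
  π[c](γ[x; COUNT(*)→c](S)) → 3
  γ[c; COUNT(*)→g](π[c](γ[x; COUNT(*)→c](S))) → 3
  S → 6
  R → 5
  (S ⋈[e=a] R) → 4
  ρ[c/g]((S ⋈[e=a] R)) → 4
  ρ[g/e](ρ[c/g]((S ⋈[e=a] R))) → 4
  π[c,g](ρ[g/e](ρ[c/g]((S ⋈[e=a] R)))) → 4
  (γ[c; COUNT(*)→g](π[c](γ[x; COUNT(*)→c](S))) ∪ π[c,g](ρ[g/e](ρ[c/g]((S ⋈[e=a] R))))) → 7
  π[c]((γ[c; COUNT(*)→g](π[c](γ[x; COUNT(*)→c](S))) ∪ π[c,g](ρ[g/e](ρ[c/g]((S ⋈[e=a] R)))))) → 7

|E| = 7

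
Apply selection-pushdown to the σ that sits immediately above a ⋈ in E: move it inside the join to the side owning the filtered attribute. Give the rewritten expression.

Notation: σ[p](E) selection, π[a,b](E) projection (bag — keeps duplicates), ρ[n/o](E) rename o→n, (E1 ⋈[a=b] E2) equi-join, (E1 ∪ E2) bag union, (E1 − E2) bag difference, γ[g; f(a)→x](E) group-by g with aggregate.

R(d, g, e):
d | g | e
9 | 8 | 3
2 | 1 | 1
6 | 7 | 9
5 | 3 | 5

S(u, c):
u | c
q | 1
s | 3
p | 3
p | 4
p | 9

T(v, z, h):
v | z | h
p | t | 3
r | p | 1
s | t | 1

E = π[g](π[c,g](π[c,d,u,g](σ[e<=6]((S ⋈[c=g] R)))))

σ filters on e, owned by the right side.
E' = π[g](π[c,g](π[c,d,u,g]((S ⋈[c=g] σ[e<=6](R)))))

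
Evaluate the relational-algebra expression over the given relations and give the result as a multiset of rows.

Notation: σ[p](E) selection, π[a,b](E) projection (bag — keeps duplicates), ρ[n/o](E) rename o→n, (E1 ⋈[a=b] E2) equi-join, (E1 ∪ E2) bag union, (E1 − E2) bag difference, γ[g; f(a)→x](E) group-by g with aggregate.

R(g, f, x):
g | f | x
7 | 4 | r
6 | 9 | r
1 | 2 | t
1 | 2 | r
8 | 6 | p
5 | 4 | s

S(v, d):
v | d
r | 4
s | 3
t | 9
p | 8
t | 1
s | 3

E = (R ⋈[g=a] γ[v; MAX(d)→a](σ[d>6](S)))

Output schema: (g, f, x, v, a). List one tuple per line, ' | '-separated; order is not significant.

Stepwise |·|:
  R → 6
  S → 6
  σ[d>6](S) → 2
  γ[v; MAX(d)→a](σ[d>6](S)) → 2
  (R ⋈[g=a] γ[v; MAX(d)→a](σ[d>6](S))) → 1

== RESULT ==
g | f | x | v | a
8 | 6 | p | p | 8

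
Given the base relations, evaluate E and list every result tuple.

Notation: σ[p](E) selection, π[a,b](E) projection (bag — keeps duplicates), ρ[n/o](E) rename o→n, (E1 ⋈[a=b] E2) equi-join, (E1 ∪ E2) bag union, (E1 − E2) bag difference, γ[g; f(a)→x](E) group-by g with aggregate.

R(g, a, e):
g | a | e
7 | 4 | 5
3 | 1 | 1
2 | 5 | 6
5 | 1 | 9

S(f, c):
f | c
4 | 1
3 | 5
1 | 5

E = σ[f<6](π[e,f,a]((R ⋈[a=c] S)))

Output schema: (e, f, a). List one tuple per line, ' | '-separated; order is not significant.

Subexpression sizes:
  R → 4
  S → 3
  (R ⋈[a=c] S) → 4
  π[e,f,a]((R ⋈[a=c] S)) → 4
  σ[f<6](π[e,f,a]((R ⋈[a=c] S))) → 4

== RESULT ==
e | f | a
1 | 4 | 1
6 | 1 | 5
6 | 3 | 5
9 | 4 | 1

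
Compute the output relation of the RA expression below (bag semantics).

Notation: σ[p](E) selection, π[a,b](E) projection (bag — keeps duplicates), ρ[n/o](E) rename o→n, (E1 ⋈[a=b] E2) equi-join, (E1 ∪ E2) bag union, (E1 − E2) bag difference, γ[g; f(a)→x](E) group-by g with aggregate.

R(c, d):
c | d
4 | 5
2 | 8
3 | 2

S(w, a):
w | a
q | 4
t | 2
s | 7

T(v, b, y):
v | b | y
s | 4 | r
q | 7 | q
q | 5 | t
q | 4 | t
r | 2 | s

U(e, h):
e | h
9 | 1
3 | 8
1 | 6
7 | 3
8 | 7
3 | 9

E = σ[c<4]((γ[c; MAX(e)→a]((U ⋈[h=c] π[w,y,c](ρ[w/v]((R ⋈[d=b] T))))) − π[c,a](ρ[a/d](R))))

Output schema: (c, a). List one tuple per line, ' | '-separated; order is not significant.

Stepwise |·|:
  U → 6
  R → 3
  T → 5
  (R ⋈[d=b] T) → 2
  ρ[w/v]((R ⋈[d=b] T)) → 2
  π[w,y,c](ρ[w/v]((R ⋈[d=b] T))) → 2
  (U ⋈[h=c] π[w,y,c](ρ[w/v]((R ⋈[d=b] T)))) → 1
  γ[c; MAX(e)→a]((U ⋈[h=c] π[w,y,c](ρ[w/v]((R ⋈[d=b] T))))) → 1
  R → 3
  ρ[a/d](R) → 3
  π[c,a](ρ[a/d](R)) → 3
  (γ[c; MAX(e)→a]((U ⋈[h=c] π[w,y,c](ρ[w/v]((R ⋈[d=b] T))))) − π[c,a](ρ[a/d](R))) → 1
  σ[c<4]((γ[c; MAX(e)→a]((U ⋈[h=c] π[w,y,c](ρ[w/v]((R ⋈[d=b] T))))) − π[c,a](ρ[a/d](R)))) → 1

== RESULT ==
c | a
3 | 7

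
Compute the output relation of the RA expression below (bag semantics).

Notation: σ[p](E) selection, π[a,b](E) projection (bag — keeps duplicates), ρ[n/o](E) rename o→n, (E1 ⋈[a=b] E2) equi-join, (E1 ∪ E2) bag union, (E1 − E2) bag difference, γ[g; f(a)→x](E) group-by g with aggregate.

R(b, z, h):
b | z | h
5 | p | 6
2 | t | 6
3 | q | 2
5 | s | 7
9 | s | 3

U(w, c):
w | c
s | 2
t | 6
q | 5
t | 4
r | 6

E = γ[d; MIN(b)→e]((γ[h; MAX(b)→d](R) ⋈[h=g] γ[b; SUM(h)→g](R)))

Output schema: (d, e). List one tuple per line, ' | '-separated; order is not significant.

Row counts bottom-up:
  R → 5
  γ[h; MAX(b)→d](R) → 4
  R → 5
  γ[b; SUM(h)→g](R) → 4
  (γ[h; MAX(b)→d](R) ⋈[h=g] γ[b; SUM(h)→g](R)) → 3
  γ[d; MIN(b)→e]((γ[h; MAX(b)→d](R) ⋈[h=g] γ[b; SUM(h)→g](R))) → 3

== RESULT ==
d | e
3 | 3
5 | 2
9 | 9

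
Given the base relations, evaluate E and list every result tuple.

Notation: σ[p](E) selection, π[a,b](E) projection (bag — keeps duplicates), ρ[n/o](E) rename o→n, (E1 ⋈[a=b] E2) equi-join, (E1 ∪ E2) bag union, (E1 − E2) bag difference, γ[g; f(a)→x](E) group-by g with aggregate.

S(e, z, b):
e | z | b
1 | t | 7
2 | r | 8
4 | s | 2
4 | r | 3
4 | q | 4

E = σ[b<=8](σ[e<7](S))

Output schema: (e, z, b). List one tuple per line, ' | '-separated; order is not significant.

Subexpression sizes:
  S → 5
  σ[e<7](S) → 5
  σ[b<=8](σ[e<7](S)) → 5

== RESULT ==
e | z | b
1 | t | 7
2 | r | 8
4 | q | 4
4 | r | 3
4 | s | 2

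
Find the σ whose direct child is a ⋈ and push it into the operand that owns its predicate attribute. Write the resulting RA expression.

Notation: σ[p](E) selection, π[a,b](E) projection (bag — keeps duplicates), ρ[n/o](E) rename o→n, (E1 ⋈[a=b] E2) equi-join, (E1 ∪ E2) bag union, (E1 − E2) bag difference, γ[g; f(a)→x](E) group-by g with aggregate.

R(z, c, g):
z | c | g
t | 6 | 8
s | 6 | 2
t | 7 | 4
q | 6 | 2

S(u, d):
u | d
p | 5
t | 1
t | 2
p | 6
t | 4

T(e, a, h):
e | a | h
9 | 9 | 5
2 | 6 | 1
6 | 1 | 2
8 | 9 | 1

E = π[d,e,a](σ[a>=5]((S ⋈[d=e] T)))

σ filters on a, owned by the right side.
E' = π[d,e,a]((S ⋈[d=e] σ[a>=5](T)))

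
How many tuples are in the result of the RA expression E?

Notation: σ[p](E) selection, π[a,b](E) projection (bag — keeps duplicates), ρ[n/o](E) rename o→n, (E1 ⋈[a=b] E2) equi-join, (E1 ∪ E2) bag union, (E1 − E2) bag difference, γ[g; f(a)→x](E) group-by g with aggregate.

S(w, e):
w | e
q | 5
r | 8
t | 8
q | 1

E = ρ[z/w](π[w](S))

Subexpression sizes:
  S → 4
  π[w](S) → 4
  ρ[z/w](π[w](S)) → 4

|E| = 4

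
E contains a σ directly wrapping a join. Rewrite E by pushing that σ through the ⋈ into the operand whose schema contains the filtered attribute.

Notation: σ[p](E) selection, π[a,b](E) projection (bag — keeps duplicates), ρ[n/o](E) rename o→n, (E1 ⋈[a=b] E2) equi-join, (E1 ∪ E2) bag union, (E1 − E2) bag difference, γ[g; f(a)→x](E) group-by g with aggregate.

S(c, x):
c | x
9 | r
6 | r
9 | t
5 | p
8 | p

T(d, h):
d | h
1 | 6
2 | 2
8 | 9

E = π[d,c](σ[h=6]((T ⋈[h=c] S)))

σ filters on h, owned by the left side.
E' = π[d,c]((σ[h=6](T) ⋈[h=c] S))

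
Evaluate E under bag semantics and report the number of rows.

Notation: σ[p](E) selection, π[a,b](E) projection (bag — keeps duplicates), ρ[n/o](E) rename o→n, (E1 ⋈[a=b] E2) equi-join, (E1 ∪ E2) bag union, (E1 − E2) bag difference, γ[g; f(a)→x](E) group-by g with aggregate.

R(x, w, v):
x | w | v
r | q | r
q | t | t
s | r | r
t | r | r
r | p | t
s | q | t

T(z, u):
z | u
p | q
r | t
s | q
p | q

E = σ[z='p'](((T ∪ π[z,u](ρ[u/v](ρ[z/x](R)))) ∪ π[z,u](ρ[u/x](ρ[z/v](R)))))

Per-node cardinality:
  T → 4
  R → 6
  ρ[z/x](R) → 6
  ρ[u/v](ρ[z/x](R)) → 6
  π[z,u](ρ[u/v](ρ[z/x](R))) → 6
  (T ∪ π[z,u](ρ[u/v](ρ[z/x](R)))) → 10
  R → 6
  ρ[z/v](R) → 6
  ρ[u/x](ρ[z/v](R)) → 6
  π[z,u](ρ[u/x](ρ[z/v](R))) → 6
  ((T ∪ π[z,u](ρ[u/v](ρ[z/x](R)))) ∪ π[z,u](ρ[u/x](ρ[z/v](R)))) → 16
  σ[z='p'](((T ∪ π[z,u](ρ[u/v](ρ[z/x](R)))) ∪ π[z,u](ρ[u/x](ρ[z/v](R))))) → 2

|E| = 2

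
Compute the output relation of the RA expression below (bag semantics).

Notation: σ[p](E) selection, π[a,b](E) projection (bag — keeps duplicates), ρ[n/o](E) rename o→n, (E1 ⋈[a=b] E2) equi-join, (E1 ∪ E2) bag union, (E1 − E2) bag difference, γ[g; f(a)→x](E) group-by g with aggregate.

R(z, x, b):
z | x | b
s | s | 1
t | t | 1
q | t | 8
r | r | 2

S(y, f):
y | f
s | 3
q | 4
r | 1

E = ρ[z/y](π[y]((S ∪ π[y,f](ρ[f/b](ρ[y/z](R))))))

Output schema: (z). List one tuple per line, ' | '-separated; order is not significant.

Row counts bottom-up:
  S → 3
  R → 4
  ρ[y/z](R) → 4
  ρ[f/b](ρ[y/z](R)) → 4
  π[y,f](ρ[f/b](ρ[y/z](R))) → 4
  (S ∪ π[y,f](ρ[f/b](ρ[y/z](R)))) → 7
  π[y]((S ∪ π[y,f](ρ[f/b](ρ[y/z](R))))) → 7
  ρ[z/y](π[y]((S ∪ π[y,f](ρ[f/b](ρ[y/z](R)))))) → 7

== RESULT ==
z
q
q
r
r
s
s
t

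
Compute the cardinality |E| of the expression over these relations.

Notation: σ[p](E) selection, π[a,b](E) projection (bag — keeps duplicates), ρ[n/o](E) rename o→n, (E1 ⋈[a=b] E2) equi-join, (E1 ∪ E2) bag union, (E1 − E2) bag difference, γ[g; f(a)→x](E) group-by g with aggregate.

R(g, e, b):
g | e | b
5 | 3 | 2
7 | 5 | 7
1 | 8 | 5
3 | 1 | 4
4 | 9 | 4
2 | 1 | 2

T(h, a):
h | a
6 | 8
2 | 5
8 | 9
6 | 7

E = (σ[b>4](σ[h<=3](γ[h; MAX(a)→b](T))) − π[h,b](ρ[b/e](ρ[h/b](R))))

Row counts bottom-up:
  T → 4
  γ[h; MAX(a)→b](T) → 3
  σ[h<=3](γ[h; MAX(a)→b](T)) → 1
  σ[b>4](σ[h<=3](γ[h; MAX(a)→b](T))) → 1
  R → 6
  ρ[h/b](R) → 6
  ρ[b/e](ρ[h/b](R)) → 6
  π[h,b](ρ[b/e](ρ[h/b](R))) → 6
  (σ[b>4](σ[h<=3](γ[h; MAX(a)→b](T))) − π[h,b](ρ[b/e](ρ[h/b](R)))) → 1

|E| = 1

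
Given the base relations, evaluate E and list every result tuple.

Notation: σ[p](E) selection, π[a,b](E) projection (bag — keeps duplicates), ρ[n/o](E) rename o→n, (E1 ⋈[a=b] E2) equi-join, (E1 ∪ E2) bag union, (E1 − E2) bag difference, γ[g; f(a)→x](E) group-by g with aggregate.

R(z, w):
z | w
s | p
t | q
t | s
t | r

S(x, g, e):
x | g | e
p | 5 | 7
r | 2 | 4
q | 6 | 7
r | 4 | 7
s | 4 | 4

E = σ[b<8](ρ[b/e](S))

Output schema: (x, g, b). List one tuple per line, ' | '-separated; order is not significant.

Row counts bottom-up:
  S → 5
  ρ[b/e](S) → 5
  σ[b<8](ρ[b/e](S)) → 5

== RESULT ==
x | g | b
p | 5 | 7
q | 6 | 7
r | 2 | 4
r | 4 | 7
s | 4 | 4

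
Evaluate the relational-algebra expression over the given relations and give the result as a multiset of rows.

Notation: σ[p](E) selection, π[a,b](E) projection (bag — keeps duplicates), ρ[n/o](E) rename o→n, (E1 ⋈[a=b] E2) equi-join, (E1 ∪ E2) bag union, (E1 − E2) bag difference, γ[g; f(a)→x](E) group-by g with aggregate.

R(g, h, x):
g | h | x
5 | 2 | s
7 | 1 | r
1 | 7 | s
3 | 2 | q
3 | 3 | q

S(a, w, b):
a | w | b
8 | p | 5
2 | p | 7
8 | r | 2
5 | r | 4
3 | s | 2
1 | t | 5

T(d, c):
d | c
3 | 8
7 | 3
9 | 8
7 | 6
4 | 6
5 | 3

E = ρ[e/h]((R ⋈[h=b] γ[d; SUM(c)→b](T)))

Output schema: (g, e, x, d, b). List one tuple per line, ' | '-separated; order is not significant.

Subexpression sizes:
  R → 5
  T → 6
  γ[d; SUM(c)→b](T) → 5
  (R ⋈[h=b] γ[d; SUM(c)→b](T)) → 1
  ρ[e/h]((R ⋈[h=b] γ[d; SUM(c)→b](T))) → 1

== RESULT ==
g | e | x | d | b
3 | 3 | q | 5 | 3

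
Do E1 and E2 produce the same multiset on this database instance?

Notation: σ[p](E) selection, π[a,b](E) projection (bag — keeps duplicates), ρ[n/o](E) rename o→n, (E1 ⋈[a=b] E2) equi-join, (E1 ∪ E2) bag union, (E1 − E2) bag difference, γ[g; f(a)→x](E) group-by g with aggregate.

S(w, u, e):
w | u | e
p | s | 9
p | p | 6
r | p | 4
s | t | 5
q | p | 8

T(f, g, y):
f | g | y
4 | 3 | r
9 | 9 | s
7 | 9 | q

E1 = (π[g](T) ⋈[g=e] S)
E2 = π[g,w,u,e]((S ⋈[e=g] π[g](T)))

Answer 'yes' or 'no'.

E1 per-node cardinality:
  T → 3
  π[g](T) → 3
  S → 5
  (π[g](T) ⋈[g=e] S) → 2
E2 per-node cardinality:
  S → 5
  T → 3
  π[g](T) → 3
  (S ⋈[e=g] π[g](T)) → 2
  π[g,w,u,e]((S ⋈[e=g] π[g](T))) → 2

E1 and E2 produce the same multiset:
g | w | u | e
9 | p | s | 9
9 | p | s | 9

yes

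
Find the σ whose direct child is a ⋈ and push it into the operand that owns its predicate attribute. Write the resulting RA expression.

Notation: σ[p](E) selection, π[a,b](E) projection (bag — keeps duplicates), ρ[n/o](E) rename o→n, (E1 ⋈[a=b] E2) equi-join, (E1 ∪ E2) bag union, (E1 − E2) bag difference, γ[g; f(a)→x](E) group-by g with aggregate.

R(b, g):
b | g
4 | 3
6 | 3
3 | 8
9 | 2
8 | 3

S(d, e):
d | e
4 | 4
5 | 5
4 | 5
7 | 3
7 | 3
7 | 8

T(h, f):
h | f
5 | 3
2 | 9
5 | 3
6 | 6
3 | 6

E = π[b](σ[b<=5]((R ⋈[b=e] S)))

σ filters on b, owned by the left side.
E' = π[b]((σ[b<=5](R) ⋈[b=e] S))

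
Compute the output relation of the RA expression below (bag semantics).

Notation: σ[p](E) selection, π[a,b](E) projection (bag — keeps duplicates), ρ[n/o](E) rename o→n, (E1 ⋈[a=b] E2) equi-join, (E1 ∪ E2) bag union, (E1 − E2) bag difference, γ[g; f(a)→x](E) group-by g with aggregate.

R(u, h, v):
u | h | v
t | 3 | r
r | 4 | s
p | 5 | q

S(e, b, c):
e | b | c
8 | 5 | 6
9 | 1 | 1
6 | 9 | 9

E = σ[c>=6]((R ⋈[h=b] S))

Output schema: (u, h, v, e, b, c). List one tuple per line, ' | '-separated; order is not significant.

Stepwise |·|:
  R → 3
  S → 3
  (R ⋈[h=b] S) → 1
  σ[c>=6]((R ⋈[h=b] S)) → 1

== RESULT ==
u | h | v | e | b | c
p | 5 | q | 8 | 5 | 6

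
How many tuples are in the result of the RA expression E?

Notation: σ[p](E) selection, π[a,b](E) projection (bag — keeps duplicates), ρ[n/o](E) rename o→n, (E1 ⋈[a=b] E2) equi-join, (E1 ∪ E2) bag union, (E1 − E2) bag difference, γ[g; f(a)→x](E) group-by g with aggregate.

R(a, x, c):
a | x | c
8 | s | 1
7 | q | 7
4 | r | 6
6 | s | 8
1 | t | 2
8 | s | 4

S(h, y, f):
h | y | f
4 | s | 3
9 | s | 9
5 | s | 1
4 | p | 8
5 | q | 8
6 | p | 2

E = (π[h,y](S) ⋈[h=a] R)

Per-node cardinality:
  S → 6
  π[h,y](S) → 6
  R → 6
  (π[h,y](S) ⋈[h=a] R) → 3

|E| = 3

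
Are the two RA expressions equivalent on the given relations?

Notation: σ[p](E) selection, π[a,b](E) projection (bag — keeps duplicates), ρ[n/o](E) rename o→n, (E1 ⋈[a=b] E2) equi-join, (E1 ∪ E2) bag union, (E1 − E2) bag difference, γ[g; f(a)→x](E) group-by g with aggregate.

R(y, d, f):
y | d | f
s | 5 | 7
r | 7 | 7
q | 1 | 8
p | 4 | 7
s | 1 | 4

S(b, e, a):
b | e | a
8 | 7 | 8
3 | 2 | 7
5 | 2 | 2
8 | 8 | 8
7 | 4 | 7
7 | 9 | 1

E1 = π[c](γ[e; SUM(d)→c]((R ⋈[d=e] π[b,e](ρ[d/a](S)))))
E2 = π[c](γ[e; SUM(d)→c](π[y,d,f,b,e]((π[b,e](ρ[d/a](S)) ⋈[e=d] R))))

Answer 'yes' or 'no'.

E1 row counts bottom-up:
  R → 5
  S → 6
  ρ[d/a](S) → 6
  π[b,e](ρ[d/a](S)) → 6
  (R ⋈[d=e] π[b,e](ρ[d/a](S))) → 2
  γ[e; SUM(d)→c]((R ⋈[d=e] π[b,e](ρ[d/a](S)))) → 2
  π[c](γ[e; SUM(d)→c]((R ⋈[d=e] π[b,e](ρ[d/a](S))))) → 2
E2 row counts bottom-up:
  S → 6
  ρ[d/a](S) → 6
  π[b,e](ρ[d/a](S)) → 6
  R → 5
  (π[b,e](ρ[d/a](S)) ⋈[e=d] R) → 2
  π[y,d,f,b,e]((π[b,e](ρ[d/a](S)) ⋈[e=d] R)) → 2
  γ[e; SUM(d)→c](π[y,d,f,b,e]((π[b,e](ρ[d/a](S)) ⋈[e=d] R))) → 2
  π[c](γ[e; SUM(d)→c](π[y,d,f,b,e]((π[b,e](ρ[d/a](S)) ⋈[e=d] R)))) → 2

E1 and E2 produce the same multiset:
c
4
7

yes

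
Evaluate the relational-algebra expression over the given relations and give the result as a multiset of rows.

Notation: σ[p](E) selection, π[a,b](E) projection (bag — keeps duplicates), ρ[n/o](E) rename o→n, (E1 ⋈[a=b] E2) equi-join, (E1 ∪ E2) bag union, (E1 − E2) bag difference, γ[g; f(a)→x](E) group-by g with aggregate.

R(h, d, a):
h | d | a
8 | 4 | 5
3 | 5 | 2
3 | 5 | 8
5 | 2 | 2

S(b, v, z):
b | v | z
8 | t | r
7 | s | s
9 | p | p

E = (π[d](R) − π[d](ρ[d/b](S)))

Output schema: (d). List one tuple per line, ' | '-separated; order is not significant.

Row counts bottom-up:
  R → 4
  π[d](R) → 4
  S → 3
  ρ[d/b](S) → 3
  π[d](ρ[d/b](S)) → 3
  (π[d](R) − π[d](ρ[d/b](S))) → 4

== RESULT ==
d
2
4
5
5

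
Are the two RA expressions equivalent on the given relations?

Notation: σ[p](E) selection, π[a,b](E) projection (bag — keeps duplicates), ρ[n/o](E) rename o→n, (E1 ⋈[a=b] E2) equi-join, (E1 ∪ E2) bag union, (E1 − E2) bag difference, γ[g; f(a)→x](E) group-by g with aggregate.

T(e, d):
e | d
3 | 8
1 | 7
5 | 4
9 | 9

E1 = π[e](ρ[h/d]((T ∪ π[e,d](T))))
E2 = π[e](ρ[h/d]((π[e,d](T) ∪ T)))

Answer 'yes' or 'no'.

E1 stepwise |·|:
  T → 4
  T → 4
  π[e,d](T) → 4
  (T ∪ π[e,d](T)) → 8
  ρ[h/d]((T ∪ π[e,d](T))) → 8
  π[e](ρ[h/d]((T ∪ π[e,d](T)))) → 8
E2 stepwise |·|:
  T → 4
  π[e,d](T) → 4
  T → 4
  (π[e,d](T) ∪ T) → 8
  ρ[h/d]((π[e,d](T) ∪ T)) → 8
  π[e](ρ[h/d]((π[e,d](T) ∪ T))) → 8

E1 and E2 produce the same multiset:
e
1
1
3
3
5
5
9
9

yes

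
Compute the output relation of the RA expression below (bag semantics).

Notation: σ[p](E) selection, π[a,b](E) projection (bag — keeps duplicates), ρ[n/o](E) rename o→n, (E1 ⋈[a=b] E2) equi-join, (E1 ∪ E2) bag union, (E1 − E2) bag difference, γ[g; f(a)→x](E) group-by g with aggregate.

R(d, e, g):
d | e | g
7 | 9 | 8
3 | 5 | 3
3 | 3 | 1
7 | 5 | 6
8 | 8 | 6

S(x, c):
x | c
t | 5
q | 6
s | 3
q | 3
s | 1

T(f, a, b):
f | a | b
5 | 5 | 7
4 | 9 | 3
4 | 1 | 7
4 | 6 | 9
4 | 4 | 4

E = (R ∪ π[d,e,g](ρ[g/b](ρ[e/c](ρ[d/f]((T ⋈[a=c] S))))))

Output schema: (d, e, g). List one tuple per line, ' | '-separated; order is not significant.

Row counts bottom-up:
  R → 5
  T → 5
  S → 5
  (T ⋈[a=c] S) → 3
  ρ[d/f]((T ⋈[a=c] S)) → 3
  ρ[e/c](ρ[d/f]((T ⋈[a=c] S))) → 3
  ρ[g/b](ρ[e/c](ρ[d/f]((T ⋈[a=c] S)))) → 3
  π[d,e,g](ρ[g/b](ρ[e/c](ρ[d/f]((T ⋈[a=c] S))))) → 3
  (R ∪ π[d,e,g](ρ[g/b](ρ[e/c](ρ[d/f]((T ⋈[a=c] S)))))) → 8

== RESULT ==
d | e | g
3 | 3 | 1
3 | 5 | 3
4 | 1 | 7
4 | 6 | 9
5 | 5 | 7
7 | 5 | 6
7 | 9 | 8
8 | 8 | 6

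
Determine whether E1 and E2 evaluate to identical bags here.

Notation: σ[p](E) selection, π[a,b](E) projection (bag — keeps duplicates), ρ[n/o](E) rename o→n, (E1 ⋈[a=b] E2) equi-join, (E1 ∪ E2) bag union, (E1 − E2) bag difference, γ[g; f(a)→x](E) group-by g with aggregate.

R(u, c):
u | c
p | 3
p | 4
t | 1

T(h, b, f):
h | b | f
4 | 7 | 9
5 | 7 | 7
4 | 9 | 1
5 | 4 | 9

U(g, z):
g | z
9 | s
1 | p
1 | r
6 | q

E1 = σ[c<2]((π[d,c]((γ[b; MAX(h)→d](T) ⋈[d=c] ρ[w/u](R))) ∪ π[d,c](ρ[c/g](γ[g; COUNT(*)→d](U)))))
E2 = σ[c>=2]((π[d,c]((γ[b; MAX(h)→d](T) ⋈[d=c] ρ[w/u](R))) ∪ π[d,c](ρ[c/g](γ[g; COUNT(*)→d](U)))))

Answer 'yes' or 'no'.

E1 subexpression sizes:
  T → 4
  γ[b; MAX(h)→d](T) → 3
  R → 3
  ρ[w/u](R) → 3
  (γ[b; MAX(h)→d](T) ⋈[d=c] ρ[w/u](R)) → 1
  π[d,c]((γ[b; MAX(h)→d](T) ⋈[d=c] ρ[w/u](R))) → 1
  U → 4
  γ[g; COUNT(*)→d](U) → 3
  ρ[c/g](γ[g; COUNT(*)→d](U)) → 3
  π[d,c](ρ[c/g](γ[g; COUNT(*)→d](U))) → 3
  (π[d,c]((γ[b; MAX(h)→d](T) ⋈[d=c] ρ[w/u](R))) ∪ π[d,c](ρ[c/g](γ[g; COUNT(*)→d](U)))) → 4
  σ[c<2]((π[d,c]((γ[b; MAX(h)→d](T) ⋈[d=c] ρ[w/u](R))) ∪ π[d,c](ρ[c/g](γ[g; COUNT(*)→d](U))))) → 1
E2 subexpression sizes:
  T → 4
  γ[b; MAX(h)→d](T) → 3
  R → 3
  ρ[w/u](R) → 3
  (γ[b; MAX(h)→d](T) ⋈[d=c] ρ[w/u](R)) → 1
  π[d,c]((γ[b; MAX(h)→d](T) ⋈[d=c] ρ[w/u](R))) → 1
  U → 4
  γ[g; COUNT(*)→d](U) → 3
  ρ[c/g](γ[g; COUNT(*)→d](U)) → 3
  π[d,c](ρ[c/g](γ[g; COUNT(*)→d](U))) → 3
  (π[d,c]((γ[b; MAX(h)→d](T) ⋈[d=c] ρ[w/u](R))) ∪ π[d,c](ρ[c/g](γ[g; COUNT(*)→d](U)))) → 4
  σ[c>=2]((π[d,c]((γ[b; MAX(h)→d](T) ⋈[d=c] ρ[w/u](R))) ∪ π[d,c](ρ[c/g](γ[g; COUNT(*)→d](U))))) → 3

E1 result:
d | c
2 | 1
E2 result:
d | c
1 | 6
1 | 9
4 | 4
Witness: (4, 4) appears 0× in E1 but 1× in E2.

no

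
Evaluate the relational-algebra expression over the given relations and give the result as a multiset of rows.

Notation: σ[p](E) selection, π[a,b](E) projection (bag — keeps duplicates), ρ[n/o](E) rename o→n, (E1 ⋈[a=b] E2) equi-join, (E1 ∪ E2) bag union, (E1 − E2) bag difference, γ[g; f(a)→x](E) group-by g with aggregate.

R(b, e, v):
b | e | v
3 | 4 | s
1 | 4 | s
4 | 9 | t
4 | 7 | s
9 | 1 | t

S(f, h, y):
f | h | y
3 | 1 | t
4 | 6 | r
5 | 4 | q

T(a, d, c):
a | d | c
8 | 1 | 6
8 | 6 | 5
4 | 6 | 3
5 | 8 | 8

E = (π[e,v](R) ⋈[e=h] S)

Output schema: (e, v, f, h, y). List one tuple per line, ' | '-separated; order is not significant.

Subexpression sizes:
  R → 5
  π[e,v](R) → 5
  S → 3
  (π[e,v](R) ⋈[e=h] S) → 3

== RESULT ==
e | v | f | h | y
1 | t | 3 | 1 | t
4 | s | 5 | 4 | q
4 | s | 5 | 4 | q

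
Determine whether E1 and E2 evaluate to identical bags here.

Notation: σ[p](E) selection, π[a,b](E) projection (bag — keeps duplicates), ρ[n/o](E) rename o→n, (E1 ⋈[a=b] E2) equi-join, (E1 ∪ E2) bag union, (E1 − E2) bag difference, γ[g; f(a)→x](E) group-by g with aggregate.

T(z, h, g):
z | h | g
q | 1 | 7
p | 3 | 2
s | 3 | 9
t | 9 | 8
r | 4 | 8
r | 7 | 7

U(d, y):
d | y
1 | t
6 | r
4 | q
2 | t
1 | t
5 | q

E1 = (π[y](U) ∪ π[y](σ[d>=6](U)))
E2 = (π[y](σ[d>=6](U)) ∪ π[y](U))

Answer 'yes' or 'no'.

E1 subexpression sizes:
  U → 6
  π[y](U) → 6
  U → 6
  σ[d>=6](U) → 1
  π[y](σ[d>=6](U)) → 1
  (π[y](U) ∪ π[y](σ[d>=6](U))) → 7
E2 subexpression sizes:
  U → 6
  σ[d>=6](U) → 1
  π[y](σ[d>=6](U)) → 1
  U → 6
  π[y](U) → 6
  (π[y](σ[d>=6](U)) ∪ π[y](U)) → 7

E1 and E2 produce the same multiset:
y
q
q
r
r
t
t
t

yes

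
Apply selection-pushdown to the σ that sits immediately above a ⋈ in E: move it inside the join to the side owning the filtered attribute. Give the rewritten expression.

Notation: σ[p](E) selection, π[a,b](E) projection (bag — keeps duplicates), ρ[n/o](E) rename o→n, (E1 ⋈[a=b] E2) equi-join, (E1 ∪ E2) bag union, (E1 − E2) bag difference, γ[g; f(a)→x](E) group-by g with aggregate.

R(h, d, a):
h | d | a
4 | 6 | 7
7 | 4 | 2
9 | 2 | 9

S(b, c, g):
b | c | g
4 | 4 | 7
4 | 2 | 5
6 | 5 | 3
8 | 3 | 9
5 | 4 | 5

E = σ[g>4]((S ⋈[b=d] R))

σ filters on g, owned by the left side.
E' = (σ[g>4](S) ⋈[b=d] R)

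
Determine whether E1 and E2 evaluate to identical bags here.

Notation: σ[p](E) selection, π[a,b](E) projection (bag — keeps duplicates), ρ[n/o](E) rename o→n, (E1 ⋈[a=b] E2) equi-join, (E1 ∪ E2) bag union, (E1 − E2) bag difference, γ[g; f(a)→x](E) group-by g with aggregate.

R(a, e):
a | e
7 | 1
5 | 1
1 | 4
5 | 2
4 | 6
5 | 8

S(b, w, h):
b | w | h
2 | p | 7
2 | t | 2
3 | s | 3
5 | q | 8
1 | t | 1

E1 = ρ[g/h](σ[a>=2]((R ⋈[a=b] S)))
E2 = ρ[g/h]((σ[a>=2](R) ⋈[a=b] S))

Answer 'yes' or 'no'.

E1 subexpression sizes:
  R → 6
  S → 5
  (R ⋈[a=b] S) → 4
  σ[a>=2]((R ⋈[a=b] S)) → 3
  ρ[g/h](σ[a>=2]((R ⋈[a=b] S))) → 3
E2 subexpression sizes:
  R → 6
  σ[a>=2](R) → 5
  S → 5
  (σ[a>=2](R) ⋈[a=b] S) → 3
  ρ[g/h]((σ[a>=2](R) ⋈[a=b] S)) → 3

E1 and E2 produce the same multiset:
a | e | b | w | g
5 | 1 | 5 | q | 8
5 | 2 | 5 | q | 8
5 | 8 | 5 | q | 8

yes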